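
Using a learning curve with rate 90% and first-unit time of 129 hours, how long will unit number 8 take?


Formula: T_n = T_1 * (learning_rate)^(log2(n)) where learning_rate = rate/100
Doublings = log2(8) = 3
T_n = 129 * 0.9^3
T_n = 129 * 0.729 = 94.0 hours

94.0 hours


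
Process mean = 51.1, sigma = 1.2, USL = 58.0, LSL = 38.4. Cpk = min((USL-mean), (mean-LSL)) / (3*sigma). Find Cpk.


Cpu = (58.0 - 51.1) / (3 * 1.2) = 1.92
Cpl = (51.1 - 38.4) / (3 * 1.2) = 3.53
Cpk = min(1.92, 3.53) = 1.92

1.92


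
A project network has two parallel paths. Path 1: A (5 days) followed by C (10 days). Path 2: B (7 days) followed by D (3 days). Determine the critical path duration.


Path 1 = 5 + 10 = 15 days
Path 2 = 7 + 3 = 10 days
Duration = max(15, 10) = 15 days

15 days


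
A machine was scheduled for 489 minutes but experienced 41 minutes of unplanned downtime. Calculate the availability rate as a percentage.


Formula: Availability = (Planned Time - Downtime) / Planned Time * 100
Uptime = 489 - 41 = 448 min
Availability = 448 / 489 * 100 = 91.6%

91.6%


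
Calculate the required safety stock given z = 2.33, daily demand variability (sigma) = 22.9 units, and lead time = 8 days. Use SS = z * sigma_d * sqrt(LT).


Formula: SS = z * sigma_d * sqrt(LT)
sqrt(LT) = sqrt(8) = 2.8284
SS = 2.33 * 22.9 * 2.8284
SS = 150.9 units

150.9 units


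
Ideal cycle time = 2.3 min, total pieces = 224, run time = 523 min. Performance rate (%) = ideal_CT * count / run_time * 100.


Formula: Performance = (Ideal CT * Total Count) / Run Time * 100
Ideal output time = 2.3 * 224 = 515.2 min
Performance = 515.2 / 523 * 100 = 98.5%

98.5%


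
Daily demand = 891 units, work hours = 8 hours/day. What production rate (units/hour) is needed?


Formula: Production Rate = Daily Demand / Available Hours
Rate = 891 units/day / 8 hours/day
Rate = 111.4 units/hour

111.4 units/hour


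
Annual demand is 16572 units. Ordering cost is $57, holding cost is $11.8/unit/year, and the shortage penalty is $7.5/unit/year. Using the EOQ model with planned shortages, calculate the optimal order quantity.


Formula: EOQ* = sqrt(2DS/H) * sqrt((H+P)/P)
Base EOQ = sqrt(2*16572*57/11.8) = 400.13 units
Correction = sqrt((11.8+7.5)/7.5) = 1.60416
EOQ* = 400.13 * 1.60416 = 641.9 units

641.9 units


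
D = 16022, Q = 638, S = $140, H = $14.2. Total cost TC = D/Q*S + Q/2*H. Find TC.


TC = 16022/638 * 140 + 638/2 * 14.2

$8045.60


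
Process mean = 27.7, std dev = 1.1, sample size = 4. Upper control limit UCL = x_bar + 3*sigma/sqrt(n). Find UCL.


UCL = 27.7 + 3 * 1.1 / sqrt(4)

29.35


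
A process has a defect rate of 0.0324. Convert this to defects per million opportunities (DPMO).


DPMO = defect_rate * 1000000 = 0.0324 * 1000000

32400


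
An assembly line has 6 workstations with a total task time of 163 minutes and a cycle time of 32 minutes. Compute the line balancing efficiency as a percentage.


Formula: Efficiency = Sum of Task Times / (N_stations * CT) * 100
Total station capacity = 6 stations * 32 min = 192 min
Efficiency = 163 / 192 * 100 = 84.9%

84.9%


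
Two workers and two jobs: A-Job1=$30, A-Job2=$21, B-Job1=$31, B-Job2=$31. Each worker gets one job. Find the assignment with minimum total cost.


Option 1: A->1 + B->2 = $30 + $31 = $61
Option 2: A->2 + B->1 = $21 + $31 = $52
Min cost = min($61, $52) = $52

$52


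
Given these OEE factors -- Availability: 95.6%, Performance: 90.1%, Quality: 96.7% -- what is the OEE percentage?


Formula: OEE = Availability * Performance * Quality / 10000
A * P = 95.6% * 90.1% / 100 = 86.14%
OEE = 86.14% * 96.7% / 100 = 83.3%

83.3%


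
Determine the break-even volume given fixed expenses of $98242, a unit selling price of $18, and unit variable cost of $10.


Formula: BEQ = Fixed Costs / (Price - Variable Cost)
Contribution margin = $18 - $10 = $8/unit
BEQ = ceil($98242 / $8/unit) = ceil(12280.25) = 12281 units

12281 units


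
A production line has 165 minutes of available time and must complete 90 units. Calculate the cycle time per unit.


Formula: CT = Available Time / Number of Units
CT = 165 min / 90 units
CT = 1.83 min/unit

1.83 min/unit


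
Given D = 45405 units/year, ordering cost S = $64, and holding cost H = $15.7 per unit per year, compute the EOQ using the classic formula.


Formula: EOQ = sqrt(2 * D * S / H)
Numerator: 2 * 45405 * 64 = 5811840
2DS/H = 5811840 / 15.7 = 370180.9
EOQ = sqrt(370180.9) = 608.4 units

608.4 units


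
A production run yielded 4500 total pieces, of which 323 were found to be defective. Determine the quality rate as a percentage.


Formula: Quality Rate = Good Pieces / Total Pieces * 100
Good pieces = 4500 - 323 = 4177
QR = 4177 / 4500 * 100 = 92.8%

92.8%


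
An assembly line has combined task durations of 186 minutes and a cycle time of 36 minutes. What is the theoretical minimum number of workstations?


Formula: N_min = ceil(Sum of Task Times / Cycle Time)
N_min = ceil(186 min / 36 min) = ceil(5.1667)
N_min = 6 stations

6


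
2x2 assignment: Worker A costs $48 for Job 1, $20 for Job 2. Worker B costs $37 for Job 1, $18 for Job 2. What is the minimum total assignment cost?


Option 1: A->1 + B->2 = $48 + $18 = $66
Option 2: A->2 + B->1 = $20 + $37 = $57
Min cost = min($66, $57) = $57

$57


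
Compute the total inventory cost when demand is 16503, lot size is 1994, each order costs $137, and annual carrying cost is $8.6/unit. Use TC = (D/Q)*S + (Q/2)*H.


TC = 16503/1994 * 137 + 1994/2 * 8.6

$9708.06


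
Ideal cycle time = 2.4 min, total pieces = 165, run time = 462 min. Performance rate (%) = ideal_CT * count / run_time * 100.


Formula: Performance = (Ideal CT * Total Count) / Run Time * 100
Ideal output time = 2.4 * 165 = 396.0 min
Performance = 396.0 / 462 * 100 = 85.7%

85.7%


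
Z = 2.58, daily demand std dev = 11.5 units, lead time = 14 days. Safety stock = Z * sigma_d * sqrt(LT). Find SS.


Formula: SS = z * sigma_d * sqrt(LT)
sqrt(LT) = sqrt(14) = 3.7417
SS = 2.58 * 11.5 * 3.7417
SS = 111.0 units

111.0 units


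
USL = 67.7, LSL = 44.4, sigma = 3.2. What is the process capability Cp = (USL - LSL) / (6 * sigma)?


Cp = (67.7 - 44.4) / (6 * 3.2)

1.21


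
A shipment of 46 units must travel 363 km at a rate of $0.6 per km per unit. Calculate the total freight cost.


TC = dist * cost * units = 363 * 0.6 * 46 = $10018.80

$10018.80


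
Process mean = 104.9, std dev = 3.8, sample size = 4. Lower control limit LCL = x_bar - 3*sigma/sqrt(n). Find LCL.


LCL = 104.9 - 3 * 3.8 / sqrt(4)

99.2


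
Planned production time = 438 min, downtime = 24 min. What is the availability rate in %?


Formula: Availability = (Planned Time - Downtime) / Planned Time * 100
Uptime = 438 - 24 = 414 min
Availability = 414 / 438 * 100 = 94.5%

94.5%


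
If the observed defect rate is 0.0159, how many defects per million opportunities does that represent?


DPMO = defect_rate * 1000000 = 0.0159 * 1000000

15900


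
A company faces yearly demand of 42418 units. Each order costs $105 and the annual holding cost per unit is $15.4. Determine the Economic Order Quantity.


Formula: EOQ = sqrt(2 * D * S / H)
Numerator: 2 * 42418 * 105 = 8907780
2DS/H = 8907780 / 15.4 = 578427.3
EOQ = sqrt(578427.3) = 760.5 units

760.5 units


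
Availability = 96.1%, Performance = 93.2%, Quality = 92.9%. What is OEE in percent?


Formula: OEE = Availability * Performance * Quality / 10000
A * P = 96.1% * 93.2% / 100 = 89.57%
OEE = 89.57% * 92.9% / 100 = 83.2%

83.2%


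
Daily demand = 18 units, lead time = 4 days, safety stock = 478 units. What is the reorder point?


Formula: ROP = (Daily Demand * Lead Time) + Safety Stock
Demand during lead time = 18 * 4 = 72 units
ROP = 72 + 478 = 550 units

550 units


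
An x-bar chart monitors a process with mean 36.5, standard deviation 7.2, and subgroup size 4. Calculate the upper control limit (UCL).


UCL = 36.5 + 3 * 7.2 / sqrt(4)

47.3


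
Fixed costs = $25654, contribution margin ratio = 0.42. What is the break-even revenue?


Formula: BER = Fixed Costs / Contribution Margin Ratio
BER = $25654 / 0.42
BER = $61080.95 (to the nearest cent)

$61080.95


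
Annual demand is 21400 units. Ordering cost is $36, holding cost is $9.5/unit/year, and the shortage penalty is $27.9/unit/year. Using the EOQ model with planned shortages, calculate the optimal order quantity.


Formula: EOQ* = sqrt(2DS/H) * sqrt((H+P)/P)
Base EOQ = sqrt(2*21400*36/9.5) = 402.73 units
Correction = sqrt((9.5+27.9)/27.9) = 1.1578
EOQ* = 402.73 * 1.1578 = 466.3 units

466.3 units


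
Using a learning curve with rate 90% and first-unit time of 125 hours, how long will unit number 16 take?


Formula: T_n = T_1 * (learning_rate)^(log2(n)) where learning_rate = rate/100
Doublings = log2(16) = 4
T_n = 125 * 0.9^4
T_n = 125 * 0.6561 = 82.0 hours

82.0 hours


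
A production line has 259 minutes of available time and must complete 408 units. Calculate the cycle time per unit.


Formula: CT = Available Time / Number of Units
CT = 259 min / 408 units
CT = 0.63 min/unit

0.63 min/unit


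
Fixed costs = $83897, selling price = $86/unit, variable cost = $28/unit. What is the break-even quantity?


Formula: BEQ = Fixed Costs / (Price - Variable Cost)
Contribution margin = $86 - $28 = $58/unit
BEQ = ceil($83897 / $58/unit) = ceil(1446.5) = 1447 units

1447 units


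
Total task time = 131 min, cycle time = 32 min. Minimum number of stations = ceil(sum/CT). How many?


Formula: N_min = ceil(Sum of Task Times / Cycle Time)
N_min = ceil(131 min / 32 min) = ceil(4.0938)
N_min = 5 stations

5


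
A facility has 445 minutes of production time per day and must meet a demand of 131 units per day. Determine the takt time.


Formula: Takt Time = Available Production Time / Customer Demand
Takt = 445 min/day / 131 units/day
Takt = 3.4 min/unit

3.4 min/unit


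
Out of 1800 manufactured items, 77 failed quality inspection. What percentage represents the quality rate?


Formula: Quality Rate = Good Pieces / Total Pieces * 100
Good pieces = 1800 - 77 = 1723
QR = 1723 / 1800 * 100 = 95.7%

95.7%


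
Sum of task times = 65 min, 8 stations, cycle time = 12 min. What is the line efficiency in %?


Formula: Efficiency = Sum of Task Times / (N_stations * CT) * 100
Total station capacity = 8 stations * 12 min = 96 min
Efficiency = 65 / 96 * 100 = 67.7%

67.7%


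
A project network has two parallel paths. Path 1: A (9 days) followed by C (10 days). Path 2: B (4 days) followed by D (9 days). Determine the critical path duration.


Path 1 = 9 + 10 = 19 days
Path 2 = 4 + 9 = 13 days
Duration = max(19, 13) = 19 days

19 days


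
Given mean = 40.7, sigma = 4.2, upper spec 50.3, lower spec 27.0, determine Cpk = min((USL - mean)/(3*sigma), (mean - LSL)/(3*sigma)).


Cpu = (50.3 - 40.7) / (3 * 4.2) = 0.76
Cpl = (40.7 - 27.0) / (3 * 4.2) = 1.09
Cpk = min(0.76, 1.09) = 0.76

0.76


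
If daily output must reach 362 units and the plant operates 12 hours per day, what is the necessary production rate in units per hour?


Formula: Production Rate = Daily Demand / Available Hours
Rate = 362 units/day / 12 hours/day
Rate = 30.2 units/hour

30.2 units/hour


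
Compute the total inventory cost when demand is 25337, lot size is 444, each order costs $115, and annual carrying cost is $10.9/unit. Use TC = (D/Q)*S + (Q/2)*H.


TC = 25337/444 * 115 + 444/2 * 10.9

$8982.31


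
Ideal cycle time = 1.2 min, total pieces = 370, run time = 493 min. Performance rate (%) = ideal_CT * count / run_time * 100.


Formula: Performance = (Ideal CT * Total Count) / Run Time * 100
Ideal output time = 1.2 * 370 = 444.0 min
Performance = 444.0 / 493 * 100 = 90.1%

90.1%


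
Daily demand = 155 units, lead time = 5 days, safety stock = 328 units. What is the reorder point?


Formula: ROP = (Daily Demand * Lead Time) + Safety Stock
Demand during lead time = 155 * 5 = 775 units
ROP = 775 + 328 = 1103 units

1103 units


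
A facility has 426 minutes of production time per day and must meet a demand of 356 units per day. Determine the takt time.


Formula: Takt Time = Available Production Time / Customer Demand
Takt = 426 min/day / 356 units/day
Takt = 1.2 min/unit

1.2 min/unit


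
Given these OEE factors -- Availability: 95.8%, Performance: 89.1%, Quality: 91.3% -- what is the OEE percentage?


Formula: OEE = Availability * Performance * Quality / 10000
A * P = 95.8% * 89.1% / 100 = 85.36%
OEE = 85.36% * 91.3% / 100 = 77.9%

77.9%


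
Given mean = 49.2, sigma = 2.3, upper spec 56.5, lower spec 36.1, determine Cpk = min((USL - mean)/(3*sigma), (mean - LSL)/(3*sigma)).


Cpu = (56.5 - 49.2) / (3 * 2.3) = 1.06
Cpl = (49.2 - 36.1) / (3 * 2.3) = 1.9
Cpk = min(1.06, 1.9) = 1.06

1.06


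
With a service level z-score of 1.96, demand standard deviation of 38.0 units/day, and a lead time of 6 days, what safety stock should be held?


Formula: SS = z * sigma_d * sqrt(LT)
sqrt(LT) = sqrt(6) = 2.4495
SS = 1.96 * 38.0 * 2.4495
SS = 182.4 units

182.4 units


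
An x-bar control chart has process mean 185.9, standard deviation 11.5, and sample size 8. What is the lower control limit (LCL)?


LCL = 185.9 - 3 * 11.5 / sqrt(8)

173.7


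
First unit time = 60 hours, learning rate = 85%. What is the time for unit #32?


Formula: T_n = T_1 * (learning_rate)^(log2(n)) where learning_rate = rate/100
Doublings = log2(32) = 5
T_n = 60 * 0.85^5
T_n = 60 * 0.4437 = 26.6 hours

26.6 hours


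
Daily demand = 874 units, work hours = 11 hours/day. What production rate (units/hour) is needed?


Formula: Production Rate = Daily Demand / Available Hours
Rate = 874 units/day / 11 hours/day
Rate = 79.5 units/hour

79.5 units/hour


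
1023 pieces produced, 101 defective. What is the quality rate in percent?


Formula: Quality Rate = Good Pieces / Total Pieces * 100
Good pieces = 1023 - 101 = 922
QR = 922 / 1023 * 100 = 90.1%

90.1%


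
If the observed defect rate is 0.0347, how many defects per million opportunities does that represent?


DPMO = defect_rate * 1000000 = 0.0347 * 1000000

34700


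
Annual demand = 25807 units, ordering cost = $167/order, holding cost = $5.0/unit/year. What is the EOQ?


Formula: EOQ = sqrt(2 * D * S / H)
Numerator: 2 * 25807 * 167 = 8619538
2DS/H = 8619538 / 5.0 = 1723907.6
EOQ = sqrt(1723907.6) = 1313.0 units

1313.0 units


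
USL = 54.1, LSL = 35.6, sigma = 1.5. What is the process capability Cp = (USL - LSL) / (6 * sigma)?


Cp = (54.1 - 35.6) / (6 * 1.5)

2.06


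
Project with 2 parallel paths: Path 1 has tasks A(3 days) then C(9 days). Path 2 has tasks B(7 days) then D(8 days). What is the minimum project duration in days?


Path 1 = 3 + 9 = 12 days
Path 2 = 7 + 8 = 15 days
Duration = max(12, 15) = 15 days

15 days


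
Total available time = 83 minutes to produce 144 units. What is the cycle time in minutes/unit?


Formula: CT = Available Time / Number of Units
CT = 83 min / 144 units
CT = 0.58 min/unit

0.58 min/unit


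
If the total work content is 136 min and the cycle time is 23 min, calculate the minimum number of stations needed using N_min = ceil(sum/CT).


Formula: N_min = ceil(Sum of Task Times / Cycle Time)
N_min = ceil(136 min / 23 min) = ceil(5.913)
N_min = 6 stations

6


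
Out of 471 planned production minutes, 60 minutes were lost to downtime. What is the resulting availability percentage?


Formula: Availability = (Planned Time - Downtime) / Planned Time * 100
Uptime = 471 - 60 = 411 min
Availability = 411 / 471 * 100 = 87.3%

87.3%


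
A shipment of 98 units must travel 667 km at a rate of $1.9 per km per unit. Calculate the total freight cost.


TC = dist * cost * units = 667 * 1.9 * 98 = $124195.40

$124195.40


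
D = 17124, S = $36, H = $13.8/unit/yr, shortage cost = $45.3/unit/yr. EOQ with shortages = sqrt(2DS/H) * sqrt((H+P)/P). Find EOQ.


Formula: EOQ* = sqrt(2DS/H) * sqrt((H+P)/P)
Base EOQ = sqrt(2*17124*36/13.8) = 298.9 units
Correction = sqrt((13.8+45.3)/45.3) = 1.14221
EOQ* = 298.9 * 1.14221 = 341.4 units

341.4 units


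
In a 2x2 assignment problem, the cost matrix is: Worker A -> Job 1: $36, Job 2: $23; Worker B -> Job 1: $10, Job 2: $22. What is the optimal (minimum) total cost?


Option 1: A->1 + B->2 = $36 + $22 = $58
Option 2: A->2 + B->1 = $23 + $10 = $33
Min cost = min($58, $33) = $33

$33


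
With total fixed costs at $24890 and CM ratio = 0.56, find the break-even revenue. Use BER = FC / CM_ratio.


Formula: BER = Fixed Costs / Contribution Margin Ratio
BER = $24890 / 0.56
BER = $44446.43 (to the nearest cent)

$44446.43


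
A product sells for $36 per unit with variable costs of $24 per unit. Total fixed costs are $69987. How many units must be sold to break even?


Formula: BEQ = Fixed Costs / (Price - Variable Cost)
Contribution margin = $36 - $24 = $12/unit
BEQ = ceil($69987 / $12/unit) = ceil(5832.25) = 5833 units

5833 units


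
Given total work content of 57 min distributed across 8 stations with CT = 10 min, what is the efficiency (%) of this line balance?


Formula: Efficiency = Sum of Task Times / (N_stations * CT) * 100
Total station capacity = 8 stations * 10 min = 80 min
Efficiency = 57 / 80 * 100 = 71.3%

71.3%


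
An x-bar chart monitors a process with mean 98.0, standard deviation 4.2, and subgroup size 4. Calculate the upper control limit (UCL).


UCL = 98.0 + 3 * 4.2 / sqrt(4)

104.3


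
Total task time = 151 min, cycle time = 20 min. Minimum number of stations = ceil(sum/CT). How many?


Formula: N_min = ceil(Sum of Task Times / Cycle Time)
N_min = ceil(151 min / 20 min) = ceil(7.55)
N_min = 8 stations

8


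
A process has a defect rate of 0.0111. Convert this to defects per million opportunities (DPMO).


DPMO = defect_rate * 1000000 = 0.0111 * 1000000

11100


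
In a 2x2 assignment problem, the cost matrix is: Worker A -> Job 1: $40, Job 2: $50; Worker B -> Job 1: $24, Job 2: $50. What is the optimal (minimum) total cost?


Option 1: A->1 + B->2 = $40 + $50 = $90
Option 2: A->2 + B->1 = $50 + $24 = $74
Min cost = min($90, $74) = $74

$74


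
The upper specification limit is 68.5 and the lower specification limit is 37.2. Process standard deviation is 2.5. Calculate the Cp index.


Cp = (68.5 - 37.2) / (6 * 2.5)

2.09


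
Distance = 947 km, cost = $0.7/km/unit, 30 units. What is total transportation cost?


TC = dist * cost * units = 947 * 0.7 * 30 = $19887.00

$19887.00


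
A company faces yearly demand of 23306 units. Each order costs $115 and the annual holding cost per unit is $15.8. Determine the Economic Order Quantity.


Formula: EOQ = sqrt(2 * D * S / H)
Numerator: 2 * 23306 * 115 = 5360380
2DS/H = 5360380 / 15.8 = 339264.6
EOQ = sqrt(339264.6) = 582.5 units

582.5 units


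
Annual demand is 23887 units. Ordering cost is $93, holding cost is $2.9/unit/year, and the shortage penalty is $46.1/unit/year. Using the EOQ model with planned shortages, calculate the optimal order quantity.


Formula: EOQ* = sqrt(2DS/H) * sqrt((H+P)/P)
Base EOQ = sqrt(2*23887*93/2.9) = 1237.77 units
Correction = sqrt((2.9+46.1)/46.1) = 1.03097
EOQ* = 1237.77 * 1.03097 = 1276.1 units

1276.1 units


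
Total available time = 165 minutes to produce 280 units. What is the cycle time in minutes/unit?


Formula: CT = Available Time / Number of Units
CT = 165 min / 280 units
CT = 0.59 min/unit

0.59 min/unit


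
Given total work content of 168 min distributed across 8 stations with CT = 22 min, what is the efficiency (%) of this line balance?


Formula: Efficiency = Sum of Task Times / (N_stations * CT) * 100
Total station capacity = 8 stations * 22 min = 176 min
Efficiency = 168 / 176 * 100 = 95.5%

95.5%


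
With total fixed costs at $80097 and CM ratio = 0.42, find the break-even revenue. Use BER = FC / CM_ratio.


Formula: BER = Fixed Costs / Contribution Margin Ratio
BER = $80097 / 0.42
BER = $190707.14 (to the nearest cent)

$190707.14


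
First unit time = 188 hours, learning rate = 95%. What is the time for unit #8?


Formula: T_n = T_1 * (learning_rate)^(log2(n)) where learning_rate = rate/100
Doublings = log2(8) = 3
T_n = 188 * 0.95^3
T_n = 188 * 0.8574 = 161.2 hours

161.2 hours


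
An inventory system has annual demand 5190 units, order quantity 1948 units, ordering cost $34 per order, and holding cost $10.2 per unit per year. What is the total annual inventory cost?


TC = 5190/1948 * 34 + 1948/2 * 10.2

$10025.39


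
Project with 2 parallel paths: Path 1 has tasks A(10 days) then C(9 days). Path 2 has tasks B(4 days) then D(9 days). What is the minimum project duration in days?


Path 1 = 10 + 9 = 19 days
Path 2 = 4 + 9 = 13 days
Duration = max(19, 13) = 19 days

19 days


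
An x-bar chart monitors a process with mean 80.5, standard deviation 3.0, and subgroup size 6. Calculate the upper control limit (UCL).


UCL = 80.5 + 3 * 3.0 / sqrt(6)

84.17


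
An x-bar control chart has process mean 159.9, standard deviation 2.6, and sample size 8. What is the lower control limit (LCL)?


LCL = 159.9 - 3 * 2.6 / sqrt(8)

157.14


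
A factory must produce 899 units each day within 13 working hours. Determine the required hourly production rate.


Formula: Production Rate = Daily Demand / Available Hours
Rate = 899 units/day / 13 hours/day
Rate = 69.2 units/hour

69.2 units/hour


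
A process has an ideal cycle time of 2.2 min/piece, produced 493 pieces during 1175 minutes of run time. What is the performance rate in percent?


Formula: Performance = (Ideal CT * Total Count) / Run Time * 100
Ideal output time = 2.2 * 493 = 1084.6 min
Performance = 1084.6 / 1175 * 100 = 92.3%

92.3%


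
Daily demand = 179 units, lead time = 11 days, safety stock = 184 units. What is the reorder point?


Formula: ROP = (Daily Demand * Lead Time) + Safety Stock
Demand during lead time = 179 * 11 = 1969 units
ROP = 1969 + 184 = 2153 units

2153 units


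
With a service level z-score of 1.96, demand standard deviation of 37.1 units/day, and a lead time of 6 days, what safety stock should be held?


Formula: SS = z * sigma_d * sqrt(LT)
sqrt(LT) = sqrt(6) = 2.4495
SS = 1.96 * 37.1 * 2.4495
SS = 178.1 units

178.1 units


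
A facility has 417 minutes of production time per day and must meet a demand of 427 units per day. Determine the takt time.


Formula: Takt Time = Available Production Time / Customer Demand
Takt = 417 min/day / 427 units/day
Takt = 0.98 min/unit

0.98 min/unit


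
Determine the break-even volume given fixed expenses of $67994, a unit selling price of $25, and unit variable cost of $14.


Formula: BEQ = Fixed Costs / (Price - Variable Cost)
Contribution margin = $25 - $14 = $11/unit
BEQ = ceil($67994 / $11/unit) = ceil(6181.27) = 6182 units

6182 units


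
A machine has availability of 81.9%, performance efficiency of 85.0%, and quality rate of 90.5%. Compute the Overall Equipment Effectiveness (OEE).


Formula: OEE = Availability * Performance * Quality / 10000
A * P = 81.9% * 85.0% / 100 = 69.62%
OEE = 69.62% * 90.5% / 100 = 63.0%

63.0%


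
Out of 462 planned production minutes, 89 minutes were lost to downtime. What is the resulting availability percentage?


Formula: Availability = (Planned Time - Downtime) / Planned Time * 100
Uptime = 462 - 89 = 373 min
Availability = 373 / 462 * 100 = 80.7%

80.7%


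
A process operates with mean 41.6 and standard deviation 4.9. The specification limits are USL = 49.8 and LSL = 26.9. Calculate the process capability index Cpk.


Cpu = (49.8 - 41.6) / (3 * 4.9) = 0.56
Cpl = (41.6 - 26.9) / (3 * 4.9) = 1.0
Cpk = min(0.56, 1.0) = 0.56

0.56


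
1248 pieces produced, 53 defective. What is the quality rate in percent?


Formula: Quality Rate = Good Pieces / Total Pieces * 100
Good pieces = 1248 - 53 = 1195
QR = 1195 / 1248 * 100 = 95.8%

95.8%


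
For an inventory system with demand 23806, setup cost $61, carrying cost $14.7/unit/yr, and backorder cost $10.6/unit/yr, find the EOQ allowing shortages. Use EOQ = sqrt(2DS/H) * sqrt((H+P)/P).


Formula: EOQ* = sqrt(2DS/H) * sqrt((H+P)/P)
Base EOQ = sqrt(2*23806*61/14.7) = 444.49 units
Correction = sqrt((14.7+10.6)/10.6) = 1.54492
EOQ* = 444.49 * 1.54492 = 686.7 units

686.7 units


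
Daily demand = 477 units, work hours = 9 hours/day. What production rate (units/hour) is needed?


Formula: Production Rate = Daily Demand / Available Hours
Rate = 477 units/day / 9 hours/day
Rate = 53.0 units/hour

53.0 units/hour


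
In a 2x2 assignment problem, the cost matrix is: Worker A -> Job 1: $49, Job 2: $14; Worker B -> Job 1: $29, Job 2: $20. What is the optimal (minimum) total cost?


Option 1: A->1 + B->2 = $49 + $20 = $69
Option 2: A->2 + B->1 = $14 + $29 = $43
Min cost = min($69, $43) = $43

$43


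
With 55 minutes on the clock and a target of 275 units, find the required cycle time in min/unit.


Formula: CT = Available Time / Number of Units
CT = 55 min / 275 units
CT = 0.2 min/unit

0.2 min/unit


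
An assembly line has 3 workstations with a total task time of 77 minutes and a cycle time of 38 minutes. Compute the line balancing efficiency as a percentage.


Formula: Efficiency = Sum of Task Times / (N_stations * CT) * 100
Total station capacity = 3 stations * 38 min = 114 min
Efficiency = 77 / 114 * 100 = 67.5%

67.5%


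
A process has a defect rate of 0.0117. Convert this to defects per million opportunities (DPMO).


DPMO = defect_rate * 1000000 = 0.0117 * 1000000

11700


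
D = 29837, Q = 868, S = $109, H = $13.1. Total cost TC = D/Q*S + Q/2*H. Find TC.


TC = 29837/868 * 109 + 868/2 * 13.1

$9432.21


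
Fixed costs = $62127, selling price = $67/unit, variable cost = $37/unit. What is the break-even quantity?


Formula: BEQ = Fixed Costs / (Price - Variable Cost)
Contribution margin = $67 - $37 = $30/unit
BEQ = ceil($62127 / $30/unit) = ceil(2070.9) = 2071 units

2071 units


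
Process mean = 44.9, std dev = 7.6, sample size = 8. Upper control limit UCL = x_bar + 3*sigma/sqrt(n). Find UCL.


UCL = 44.9 + 3 * 7.6 / sqrt(8)

52.96


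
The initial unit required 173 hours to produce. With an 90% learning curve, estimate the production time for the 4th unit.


Formula: T_n = T_1 * (learning_rate)^(log2(n)) where learning_rate = rate/100
Doublings = log2(4) = 2
T_n = 173 * 0.9^2
T_n = 173 * 0.81 = 140.1 hours

140.1 hours


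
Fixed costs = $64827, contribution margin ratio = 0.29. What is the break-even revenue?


Formula: BER = Fixed Costs / Contribution Margin Ratio
BER = $64827 / 0.29
BER = $223541.38 (to the nearest cent)

$223541.38


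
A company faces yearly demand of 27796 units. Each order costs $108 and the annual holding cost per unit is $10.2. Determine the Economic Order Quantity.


Formula: EOQ = sqrt(2 * D * S / H)
Numerator: 2 * 27796 * 108 = 6003936
2DS/H = 6003936 / 10.2 = 588621.2
EOQ = sqrt(588621.2) = 767.2 units

767.2 units


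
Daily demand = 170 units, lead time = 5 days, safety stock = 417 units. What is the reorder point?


Formula: ROP = (Daily Demand * Lead Time) + Safety Stock
Demand during lead time = 170 * 5 = 850 units
ROP = 850 + 417 = 1267 units

1267 units


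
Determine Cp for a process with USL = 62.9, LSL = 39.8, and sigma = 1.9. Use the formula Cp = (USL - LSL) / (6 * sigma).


Cp = (62.9 - 39.8) / (6 * 1.9)

2.03


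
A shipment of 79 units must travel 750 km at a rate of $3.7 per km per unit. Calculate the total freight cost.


TC = dist * cost * units = 750 * 3.7 * 79 = $219225.00

$219225.00


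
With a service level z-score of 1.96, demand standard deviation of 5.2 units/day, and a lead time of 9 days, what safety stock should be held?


Formula: SS = z * sigma_d * sqrt(LT)
sqrt(LT) = sqrt(9) = 3.0
SS = 1.96 * 5.2 * 3.0
SS = 30.6 units

30.6 units


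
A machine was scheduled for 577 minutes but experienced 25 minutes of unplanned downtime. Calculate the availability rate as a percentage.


Formula: Availability = (Planned Time - Downtime) / Planned Time * 100
Uptime = 577 - 25 = 552 min
Availability = 552 / 577 * 100 = 95.7%

95.7%


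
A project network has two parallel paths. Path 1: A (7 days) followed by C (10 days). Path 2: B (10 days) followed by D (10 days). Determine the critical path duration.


Path 1 = 7 + 10 = 17 days
Path 2 = 10 + 10 = 20 days
Duration = max(17, 20) = 20 days

20 days


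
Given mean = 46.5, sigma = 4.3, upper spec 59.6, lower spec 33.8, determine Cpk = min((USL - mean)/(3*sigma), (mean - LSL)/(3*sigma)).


Cpu = (59.6 - 46.5) / (3 * 4.3) = 1.02
Cpl = (46.5 - 33.8) / (3 * 4.3) = 0.98
Cpk = min(1.02, 0.98) = 0.98

0.98


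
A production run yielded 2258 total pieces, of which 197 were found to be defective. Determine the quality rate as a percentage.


Formula: Quality Rate = Good Pieces / Total Pieces * 100
Good pieces = 2258 - 197 = 2061
QR = 2061 / 2258 * 100 = 91.3%

91.3%


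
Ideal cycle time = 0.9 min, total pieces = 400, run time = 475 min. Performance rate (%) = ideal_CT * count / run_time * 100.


Formula: Performance = (Ideal CT * Total Count) / Run Time * 100
Ideal output time = 0.9 * 400 = 360.0 min
Performance = 360.0 / 475 * 100 = 75.8%

75.8%


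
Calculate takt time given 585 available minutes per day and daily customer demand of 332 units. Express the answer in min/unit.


Formula: Takt Time = Available Production Time / Customer Demand
Takt = 585 min/day / 332 units/day
Takt = 1.76 min/unit

1.76 min/unit


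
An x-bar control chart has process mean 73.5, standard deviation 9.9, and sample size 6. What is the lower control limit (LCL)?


LCL = 73.5 - 3 * 9.9 / sqrt(6)

61.38


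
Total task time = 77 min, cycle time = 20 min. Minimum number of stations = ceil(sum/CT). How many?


Formula: N_min = ceil(Sum of Task Times / Cycle Time)
N_min = ceil(77 min / 20 min) = ceil(3.85)
N_min = 4 stations

4


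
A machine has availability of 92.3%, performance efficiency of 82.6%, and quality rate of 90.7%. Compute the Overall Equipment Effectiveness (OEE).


Formula: OEE = Availability * Performance * Quality / 10000
A * P = 92.3% * 82.6% / 100 = 76.24%
OEE = 76.24% * 90.7% / 100 = 69.1%

69.1%


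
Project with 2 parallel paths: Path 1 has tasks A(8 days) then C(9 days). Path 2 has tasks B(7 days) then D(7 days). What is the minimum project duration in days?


Path 1 = 8 + 9 = 17 days
Path 2 = 7 + 7 = 14 days
Duration = max(17, 14) = 17 days

17 days


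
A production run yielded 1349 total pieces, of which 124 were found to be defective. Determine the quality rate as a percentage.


Formula: Quality Rate = Good Pieces / Total Pieces * 100
Good pieces = 1349 - 124 = 1225
QR = 1225 / 1349 * 100 = 90.8%

90.8%


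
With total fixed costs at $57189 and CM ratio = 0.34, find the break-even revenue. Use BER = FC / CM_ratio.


Formula: BER = Fixed Costs / Contribution Margin Ratio
BER = $57189 / 0.34
BER = $168202.94 (to the nearest cent)

$168202.94


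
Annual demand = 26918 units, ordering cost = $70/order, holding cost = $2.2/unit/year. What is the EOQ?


Formula: EOQ = sqrt(2 * D * S / H)
Numerator: 2 * 26918 * 70 = 3768520
2DS/H = 3768520 / 2.2 = 1712963.6
EOQ = sqrt(1712963.6) = 1308.8 units

1308.8 units


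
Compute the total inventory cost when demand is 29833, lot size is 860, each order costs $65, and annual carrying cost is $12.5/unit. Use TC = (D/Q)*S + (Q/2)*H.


TC = 29833/860 * 65 + 860/2 * 12.5

$7629.82


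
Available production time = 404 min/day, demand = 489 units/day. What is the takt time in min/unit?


Formula: Takt Time = Available Production Time / Customer Demand
Takt = 404 min/day / 489 units/day
Takt = 0.83 min/unit

0.83 min/unit


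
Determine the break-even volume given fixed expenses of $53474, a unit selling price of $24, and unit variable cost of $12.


Formula: BEQ = Fixed Costs / (Price - Variable Cost)
Contribution margin = $24 - $12 = $12/unit
BEQ = ceil($53474 / $12/unit) = ceil(4456.17) = 4457 units

4457 units


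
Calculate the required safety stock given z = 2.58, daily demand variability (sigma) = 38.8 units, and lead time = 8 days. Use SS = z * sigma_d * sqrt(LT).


Formula: SS = z * sigma_d * sqrt(LT)
sqrt(LT) = sqrt(8) = 2.8284
SS = 2.58 * 38.8 * 2.8284
SS = 283.1 units

283.1 units


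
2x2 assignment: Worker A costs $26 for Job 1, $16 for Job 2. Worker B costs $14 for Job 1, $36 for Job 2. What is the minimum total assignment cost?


Option 1: A->1 + B->2 = $26 + $36 = $62
Option 2: A->2 + B->1 = $16 + $14 = $30
Min cost = min($62, $30) = $30

$30


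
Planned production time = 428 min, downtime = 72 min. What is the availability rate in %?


Formula: Availability = (Planned Time - Downtime) / Planned Time * 100
Uptime = 428 - 72 = 356 min
Availability = 356 / 428 * 100 = 83.2%

83.2%


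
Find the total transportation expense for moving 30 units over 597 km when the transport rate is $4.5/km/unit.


TC = dist * cost * units = 597 * 4.5 * 30 = $80595.00

$80595.00


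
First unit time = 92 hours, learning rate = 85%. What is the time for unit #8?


Formula: T_n = T_1 * (learning_rate)^(log2(n)) where learning_rate = rate/100
Doublings = log2(8) = 3
T_n = 92 * 0.85^3
T_n = 92 * 0.6141 = 56.5 hours

56.5 hours


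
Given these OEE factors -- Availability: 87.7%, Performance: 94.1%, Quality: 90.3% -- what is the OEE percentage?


Formula: OEE = Availability * Performance * Quality / 10000
A * P = 87.7% * 94.1% / 100 = 82.53%
OEE = 82.53% * 90.3% / 100 = 74.5%

74.5%


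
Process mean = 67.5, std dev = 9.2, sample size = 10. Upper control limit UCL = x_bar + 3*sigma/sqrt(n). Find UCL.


UCL = 67.5 + 3 * 9.2 / sqrt(10)

76.23


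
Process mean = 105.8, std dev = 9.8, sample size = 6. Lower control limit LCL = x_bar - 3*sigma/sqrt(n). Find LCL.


LCL = 105.8 - 3 * 9.8 / sqrt(6)

93.8


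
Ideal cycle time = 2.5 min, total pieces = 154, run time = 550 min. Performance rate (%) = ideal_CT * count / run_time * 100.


Formula: Performance = (Ideal CT * Total Count) / Run Time * 100
Ideal output time = 2.5 * 154 = 385.0 min
Performance = 385.0 / 550 * 100 = 70.0%

70.0%


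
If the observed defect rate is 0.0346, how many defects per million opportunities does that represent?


DPMO = defect_rate * 1000000 = 0.0346 * 1000000

34600


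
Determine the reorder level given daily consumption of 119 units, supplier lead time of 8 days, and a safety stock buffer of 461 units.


Formula: ROP = (Daily Demand * Lead Time) + Safety Stock
Demand during lead time = 119 * 8 = 952 units
ROP = 952 + 461 = 1413 units

1413 units


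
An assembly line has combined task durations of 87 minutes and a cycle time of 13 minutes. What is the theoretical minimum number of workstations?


Formula: N_min = ceil(Sum of Task Times / Cycle Time)
N_min = ceil(87 min / 13 min) = ceil(6.6923)
N_min = 7 stations

7


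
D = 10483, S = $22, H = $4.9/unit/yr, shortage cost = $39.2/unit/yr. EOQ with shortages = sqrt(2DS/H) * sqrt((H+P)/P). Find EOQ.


Formula: EOQ* = sqrt(2DS/H) * sqrt((H+P)/P)
Base EOQ = sqrt(2*10483*22/4.9) = 306.81 units
Correction = sqrt((4.9+39.2)/39.2) = 1.06066
EOQ* = 306.81 * 1.06066 = 325.4 units

325.4 units


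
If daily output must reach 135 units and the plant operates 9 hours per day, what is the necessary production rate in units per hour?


Formula: Production Rate = Daily Demand / Available Hours
Rate = 135 units/day / 9 hours/day
Rate = 15.0 units/hour

15.0 units/hour


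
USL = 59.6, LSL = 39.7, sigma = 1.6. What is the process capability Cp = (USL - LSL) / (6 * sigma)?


Cp = (59.6 - 39.7) / (6 * 1.6)

2.07


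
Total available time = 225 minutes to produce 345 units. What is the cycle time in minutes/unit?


Formula: CT = Available Time / Number of Units
CT = 225 min / 345 units
CT = 0.65 min/unit

0.65 min/unit


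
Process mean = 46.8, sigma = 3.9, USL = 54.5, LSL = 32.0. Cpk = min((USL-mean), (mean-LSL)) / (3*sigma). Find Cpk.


Cpu = (54.5 - 46.8) / (3 * 3.9) = 0.66
Cpl = (46.8 - 32.0) / (3 * 3.9) = 1.26
Cpk = min(0.66, 1.26) = 0.66

0.66


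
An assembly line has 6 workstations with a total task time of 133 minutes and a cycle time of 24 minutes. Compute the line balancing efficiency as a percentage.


Formula: Efficiency = Sum of Task Times / (N_stations * CT) * 100
Total station capacity = 6 stations * 24 min = 144 min
Efficiency = 133 / 144 * 100 = 92.4%

92.4%


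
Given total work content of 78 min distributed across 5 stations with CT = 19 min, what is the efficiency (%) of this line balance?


Formula: Efficiency = Sum of Task Times / (N_stations * CT) * 100
Total station capacity = 5 stations * 19 min = 95 min
Efficiency = 78 / 95 * 100 = 82.1%

82.1%


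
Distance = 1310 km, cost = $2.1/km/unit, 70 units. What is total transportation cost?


TC = dist * cost * units = 1310 * 2.1 * 70 = $192570.00

$192570.00


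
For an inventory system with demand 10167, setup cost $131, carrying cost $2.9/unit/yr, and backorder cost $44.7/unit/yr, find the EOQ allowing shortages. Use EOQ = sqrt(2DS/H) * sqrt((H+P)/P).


Formula: EOQ* = sqrt(2DS/H) * sqrt((H+P)/P)
Base EOQ = sqrt(2*10167*131/2.9) = 958.4 units
Correction = sqrt((2.9+44.7)/44.7) = 1.03193
EOQ* = 958.4 * 1.03193 = 989.0 units

989.0 units


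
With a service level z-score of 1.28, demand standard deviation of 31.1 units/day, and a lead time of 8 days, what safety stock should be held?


Formula: SS = z * sigma_d * sqrt(LT)
sqrt(LT) = sqrt(8) = 2.8284
SS = 1.28 * 31.1 * 2.8284
SS = 112.6 units

112.6 units


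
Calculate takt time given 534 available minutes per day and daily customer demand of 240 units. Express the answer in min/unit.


Formula: Takt Time = Available Production Time / Customer Demand
Takt = 534 min/day / 240 units/day
Takt = 2.23 min/unit

2.23 min/unit


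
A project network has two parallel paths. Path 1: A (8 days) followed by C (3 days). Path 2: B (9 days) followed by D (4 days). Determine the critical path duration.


Path 1 = 8 + 3 = 11 days
Path 2 = 9 + 4 = 13 days
Duration = max(11, 13) = 13 days

13 days


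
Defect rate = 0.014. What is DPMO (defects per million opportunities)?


DPMO = defect_rate * 1000000 = 0.014 * 1000000

14000


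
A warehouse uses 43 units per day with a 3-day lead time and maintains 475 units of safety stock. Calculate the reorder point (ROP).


Formula: ROP = (Daily Demand * Lead Time) + Safety Stock
Demand during lead time = 43 * 3 = 129 units
ROP = 129 + 475 = 604 units

604 units


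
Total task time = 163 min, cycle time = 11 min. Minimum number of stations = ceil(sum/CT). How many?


Formula: N_min = ceil(Sum of Task Times / Cycle Time)
N_min = ceil(163 min / 11 min) = ceil(14.8182)
N_min = 15 stations

15


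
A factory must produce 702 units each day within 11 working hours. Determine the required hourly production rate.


Formula: Production Rate = Daily Demand / Available Hours
Rate = 702 units/day / 11 hours/day
Rate = 63.8 units/hour

63.8 units/hour


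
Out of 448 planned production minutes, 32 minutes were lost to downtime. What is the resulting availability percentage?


Formula: Availability = (Planned Time - Downtime) / Planned Time * 100
Uptime = 448 - 32 = 416 min
Availability = 416 / 448 * 100 = 92.9%

92.9%


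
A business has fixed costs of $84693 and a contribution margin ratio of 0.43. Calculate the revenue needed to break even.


Formula: BER = Fixed Costs / Contribution Margin Ratio
BER = $84693 / 0.43
BER = $196960.47 (to the nearest cent)

$196960.47


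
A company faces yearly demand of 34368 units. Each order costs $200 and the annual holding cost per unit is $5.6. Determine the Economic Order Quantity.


Formula: EOQ = sqrt(2 * D * S / H)
Numerator: 2 * 34368 * 200 = 13747200
2DS/H = 13747200 / 5.6 = 2454857.1
EOQ = sqrt(2454857.1) = 1566.8 units

1566.8 units
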